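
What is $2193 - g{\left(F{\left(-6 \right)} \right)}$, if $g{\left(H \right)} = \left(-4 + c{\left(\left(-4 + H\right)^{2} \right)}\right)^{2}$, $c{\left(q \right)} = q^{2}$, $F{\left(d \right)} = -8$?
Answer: $-429813631$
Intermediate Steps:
$g{\left(H \right)} = \left(-4 + \left(-4 + H\right)^{4}\right)^{2}$ ($g{\left(H \right)} = \left(-4 + \left(\left(-4 + H\right)^{2}\right)^{2}\right)^{2} = \left(-4 + \left(-4 + H\right)^{4}\right)^{2}$)
$2193 - g{\left(F{\left(-6 \right)} \right)} = 2193 - \left(-4 + \left(-4 - 8\right)^{4}\right)^{2} = 2193 - \left(-4 + \left(-12\right)^{4}\right)^{2} = 2193 - \left(-4 + 20736\right)^{2} = 2193 - 20732^{2} = 2193 - 429815824 = -429813631$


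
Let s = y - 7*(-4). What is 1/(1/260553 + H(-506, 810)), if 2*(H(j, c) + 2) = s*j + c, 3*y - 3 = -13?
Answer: -260553/1521021562 ≈ -0.00017130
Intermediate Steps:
y = -10/3 (y = 1 + (⅓)*(-13) = 1 - 13/3 = -10/3 ≈ -3.3333)
s = 74/3 (s = -10/3 - 7*(-4) = -10/3 + 28 = 74/3 ≈ 24.667)
H(j, c) = -2 + c/2 + 37*j/3 (H(j, c) = -2 + (74*j/3 + c)/2 = -2 + (c + 74*j/3)/2 = -2 + (c/2 + 37*j/3) = -2 + c/2 + 37*j/3)
1/(1/260553 + H(-506, 810)) = 1/(1/260553 + (-2 + (½)*810 + (37/3)*(-506))) = 1/(1/260553 + (-2 + 405 - 18722/3)) = 1/(1/260553 - 17513/3) = 1/(-1521021562/260553) = -260553/1521021562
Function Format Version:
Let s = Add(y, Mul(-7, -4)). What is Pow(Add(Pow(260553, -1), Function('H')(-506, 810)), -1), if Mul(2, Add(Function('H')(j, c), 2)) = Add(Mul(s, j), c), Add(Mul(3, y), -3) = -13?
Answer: Rational(-260553, 1521021562) ≈ -0.00017130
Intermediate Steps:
y = Rational(-10, 3) (y = Add(1, Mul(Rational(1, 3), -13)) = Add(1, Rational(-13, 3)) = Rational(-10, 3) ≈ -3.3333)
s = Rational(74, 3) (s = Add(Rational(-10, 3), Mul(-7, -4)) = Add(Rational(-10, 3), 28) = Rational(74, 3) ≈ 24.667)
Function('H')(j, c) = Add(-2, Mul(Rational(1, 2), c), Mul(Rational(37, 3), j)) (Function('H')(j, c) = Add(-2, Mul(Rational(1, 2), Add(Mul(Rational(74, 3), j), c))) = Add(-2, Mul(Rational(1, 2), Add(c, Mul(Rational(74, 3), j)))) = Add(-2, Add(Mul(Rational(1, 2), c), Mul(Rational(37, 3), j))) = Add(-2, Mul(Rational(1, 2), c), Mul(Rational(37, 3), j)))
Pow(Add(Pow(260553, -1), Function('H')(-506, 810)), -1) = Pow(Add(Pow(260553, -1), Add(-2, Mul(Rational(1, 2), 810), Mul(Rational(37, 3), -506))), -1) = Pow(Add(Rational(1, 260553), Add(-2, 405, Rational(-18722, 3))), -1) = Pow(Add(Rational(1, 260553), Rational(-17513, 3)), -1) = Pow(Rational(-1521021562, 260553), -1) = Rational(-260553, 1521021562)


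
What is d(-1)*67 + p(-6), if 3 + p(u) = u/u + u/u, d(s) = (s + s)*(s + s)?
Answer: 267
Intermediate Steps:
d(s) = 4*s² (d(s) = (2*s)*(2*s) = 4*s²)
p(u) = -1 (p(u) = -3 + (u/u + u/u) = -3 + (1 + 1) = -3 + 2 = -1)
d(-1)*67 + p(-6) = (4*(-1)²)*67 - 1 = (4*1)*67 - 1 = 4*67 - 1 = 268 - 1 = 267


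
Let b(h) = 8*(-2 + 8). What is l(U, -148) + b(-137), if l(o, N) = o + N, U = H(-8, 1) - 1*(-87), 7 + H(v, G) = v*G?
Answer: -28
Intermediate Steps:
H(v, G) = -7 + G*v (H(v, G) = -7 + v*G = -7 + G*v)
b(h) = 48 (b(h) = 8*6 = 48)
U = 72 (U = (-7 + 1*(-8)) - 1*(-87) = (-7 - 8) + 87 = -15 + 87 = 72)
l(o, N) = N + o
l(U, -148) + b(-137) = (-148 + 72) + 48 = -76 + 48 = -28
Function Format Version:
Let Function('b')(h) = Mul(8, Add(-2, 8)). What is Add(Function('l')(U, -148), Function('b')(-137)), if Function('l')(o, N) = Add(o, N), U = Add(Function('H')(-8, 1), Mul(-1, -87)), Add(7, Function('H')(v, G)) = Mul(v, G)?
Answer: -28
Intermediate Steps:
Function('H')(v, G) = Add(-7, Mul(G, v)) (Function('H')(v, G) = Add(-7, Mul(v, G)) = Add(-7, Mul(G, v)))
Function('b')(h) = 48 (Function('b')(h) = Mul(8, 6) = 48)
U = 72 (U = Add(Add(-7, Mul(1, -8)), Mul(-1, -87)) = Add(Add(-7, -8), 87) = Add(-15, 87) = 72)
Function('l')(o, N) = Add(N, o)
Add(Function('l')(U, -148), Function('b')(-137)) = Add(Add(-148, 72), 48) = Add(-76, 48) = -28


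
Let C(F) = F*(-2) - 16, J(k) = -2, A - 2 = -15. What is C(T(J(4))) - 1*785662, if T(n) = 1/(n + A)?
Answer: -11785168/15 ≈ -7.8568e+5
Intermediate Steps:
A = -13 (A = 2 - 15 = -13)
T(n) = 1/(-13 + n) (T(n) = 1/(n - 13) = 1/(-13 + n))
C(F) = -16 - 2*F (C(F) = -2*F - 16 = -16 - 2*F)
C(T(J(4))) - 1*785662 = (-16 - 2/(-13 - 2)) - 1*785662 = (-16 - 2/(-15)) - 785662 = (-16 - 2*(-1/15)) - 785662 = (-16 + 2/15) - 785662 = -238/15 - 785662 = -11785168/15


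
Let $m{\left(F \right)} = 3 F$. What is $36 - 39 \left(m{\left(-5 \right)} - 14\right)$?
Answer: $1167$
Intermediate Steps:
$36 - 39 \left(m{\left(-5 \right)} - 14\right) = 36 - 39 \left(3 \left(-5\right) - 14\right) = 36 - 39 \left(-15 - 14\right) = 36 - -1131 = 36 + 1131 = 1167$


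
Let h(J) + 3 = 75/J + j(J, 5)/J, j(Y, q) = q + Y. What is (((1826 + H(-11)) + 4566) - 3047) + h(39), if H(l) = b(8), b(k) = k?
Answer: 130769/39 ≈ 3353.1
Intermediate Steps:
j(Y, q) = Y + q
H(l) = 8
h(J) = -3 + 75/J + (5 + J)/J (h(J) = -3 + (75/J + (J + 5)/J) = -3 + (75/J + (5 + J)/J) = -3 + 75/J + (5 + J)/J)
(((1826 + H(-11)) + 4566) - 3047) + h(39) = (((1826 + 8) + 4566) - 3047) + (-2 + 80/39) = ((1834 + 4566) - 3047) + (-2 + 80*(1/39)) = (6400 - 3047) + (-2 + 80/39) = 3353 + 2/39 = 130769/39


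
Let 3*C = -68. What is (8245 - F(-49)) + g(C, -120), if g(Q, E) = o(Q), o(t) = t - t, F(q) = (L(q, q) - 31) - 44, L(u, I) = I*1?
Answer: 8369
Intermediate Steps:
L(u, I) = I
C = -68/3 (C = (⅓)*(-68) = -68/3 ≈ -22.667)
F(q) = -75 + q (F(q) = (q - 31) - 44 = (-31 + q) - 44 = -75 + q)
o(t) = 0
g(Q, E) = 0
(8245 - F(-49)) + g(C, -120) = (8245 - (-75 - 49)) + 0 = (8245 - 1*(-124)) + 0 = (8245 + 124) + 0 = 8369 + 0 = 8369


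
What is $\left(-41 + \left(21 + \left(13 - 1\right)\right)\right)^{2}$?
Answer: $64$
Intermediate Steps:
$\left(-41 + \left(21 + \left(13 - 1\right)\right)\right)^{2} = \left(-41 + \left(21 + 12\right)\right)^{2} = \left(-41 + 33\right)^{2} = \left(-8\right)^{2} = 64$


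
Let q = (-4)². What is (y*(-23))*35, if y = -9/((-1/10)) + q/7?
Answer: -74290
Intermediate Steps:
q = 16
y = 646/7 (y = -9/((-1/10)) + 16/7 = -9/((-1*⅒)) + 16*(⅐) = -9/(-⅒) + 16/7 = -9*(-10) + 16/7 = 90 + 16/7 = 646/7 ≈ 92.286)
(y*(-23))*35 = ((646/7)*(-23))*35 = -14858/7*35 = -74290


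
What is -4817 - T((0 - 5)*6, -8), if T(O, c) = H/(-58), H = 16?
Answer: -139685/29 ≈ -4816.7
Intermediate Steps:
T(O, c) = -8/29 (T(O, c) = 16/(-58) = 16*(-1/58) = -8/29)
-4817 - T((0 - 5)*6, -8) = -4817 - 1*(-8/29) = -4817 + 8/29 = -139685/29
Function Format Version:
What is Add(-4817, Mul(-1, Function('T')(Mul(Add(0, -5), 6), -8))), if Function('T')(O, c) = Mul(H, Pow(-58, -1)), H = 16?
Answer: Rational(-139685, 29) ≈ -4816.7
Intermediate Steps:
Function('T')(O, c) = Rational(-8, 29) (Function('T')(O, c) = Mul(16, Pow(-58, -1)) = Mul(16, Rational(-1, 58)) = Rational(-8, 29))
Add(-4817, Mul(-1, Function('T')(Mul(Add(0, -5), 6), -8))) = Add(-4817, Mul(-1, Rational(-8, 29))) = Add(-4817, Rational(8, 29)) = Rational(-139685, 29)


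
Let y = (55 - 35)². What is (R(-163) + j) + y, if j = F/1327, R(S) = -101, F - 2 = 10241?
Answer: 407016/1327 ≈ 306.72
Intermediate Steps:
F = 10243 (F = 2 + 10241 = 10243)
j = 10243/1327 ≈ 7.7189
y = 400 (y = 20² = 400)
(R(-163) + j) + y = (-101 + 10243/1327) + 400 = -123784/1327 + 400 = 407016/1327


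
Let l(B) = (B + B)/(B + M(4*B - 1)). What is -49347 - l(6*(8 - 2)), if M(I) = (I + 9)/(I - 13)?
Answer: -14903379/302 ≈ -49349.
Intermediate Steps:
M(I) = (9 + I)/(-13 + I)
l(B) = 2*B/(B + (8 + 4*B)/(-14 + 4*B)) (l(B) = (B + B)/(B + (9 + (4*B - 1))/(-13 + (4*B - 1))) = (2*B)/(B + (9 + (-1 + 4*B))/(-13 + (-1 + 4*B))) = (2*B)/(B + (8 + 4*B)/(-14 + 4*B)) = 2*B/(B + (8 + 4*B)/(-14 + 4*B)))
-49347 - l(6*(8 - 2)) = -49347 - 2*6*(8 - 2)*(-7 + 2*(6*(8 - 2)))/(4 - 30*(8 - 2) + 2*(6*(8 - 2))²) = -49347 - 2*6*6*(-7 + 2*(6*6))/(4 - 30*6 + 2*(6*6)²) = -49347 - 2*36*(-7 + 2*36)/(4 - 5*36 + 2*36²) = -49347 - 2*36*(-7 + 72)/(4 - 180 + 2*1296) = -49347 - 2*36*65/(4 - 180 + 2592) = -49347 - 2*36*65/2416 = -49347 - 1*585/302 = -49347 - 585/302 = -14903379/302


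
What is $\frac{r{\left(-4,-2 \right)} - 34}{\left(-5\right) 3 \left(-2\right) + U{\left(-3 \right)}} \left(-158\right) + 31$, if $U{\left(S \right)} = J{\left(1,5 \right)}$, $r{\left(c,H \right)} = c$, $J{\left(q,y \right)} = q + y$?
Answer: $\frac{1780}{9} \approx 197.78$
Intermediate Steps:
$U{\left(S \right)} = 6$ ($U{\left(S \right)} = 1 + 5 = 6$)
$\frac{r{\left(-4,-2 \right)} - 34}{\left(-5\right) 3 \left(-2\right) + U{\left(-3 \right)}} \left(-158\right) + 31 = \frac{-4 - 34}{\left(-5\right) 3 \left(-2\right) + 6} \left(-158\right) + 31 = - \frac{38}{\left(-15\right) \left(-2\right) + 6} \left(-158\right) + 31 = - \frac{38}{30 + 6} \left(-158\right) + 31 = - \frac{38}{36} \left(-158\right) + 31 = \left(-38\right) \frac{1}{36} \left(-158\right) + 31 = \left(- \frac{19}{18}\right) \left(-158\right) + 31 = \frac{1501}{9} + 31 = \frac{1780}{9}$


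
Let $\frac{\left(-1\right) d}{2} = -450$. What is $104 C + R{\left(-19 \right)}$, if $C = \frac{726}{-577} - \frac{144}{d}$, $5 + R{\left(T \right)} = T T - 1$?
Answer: $\frac{2993243}{14425} \approx 207.5$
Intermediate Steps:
$R{\left(T \right)} = -6 + T^{2}$ ($R{\left(T \right)} = -5 + \left(T T - 1\right) = -5 + \left(T^{2} - 1\right) = -5 + \left(-1 + T^{2}\right) = -6 + T^{2}$)
$d = 900$ ($d = \left(-2\right) \left(-450\right) = 900$)
$C = - \frac{20458}{14425}$ ($C = \frac{726}{-577} - \frac{144}{900} = 726 \left(- \frac{1}{577}\right) - \frac{4}{25} = - \frac{726}{577} - \frac{4}{25} = - \frac{20458}{14425} \approx -1.4182$)
$104 C + R{\left(-19 \right)} = 104 \left(- \frac{20458}{14425}\right) - \left(6 - \left(-19\right)^{2}\right) = - \frac{2127632}{14425} + \left(-6 + 361\right) = - \frac{2127632}{14425} + 355 = \frac{2993243}{14425}$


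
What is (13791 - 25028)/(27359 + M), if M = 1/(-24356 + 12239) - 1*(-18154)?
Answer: -8009337/32440060 ≈ -0.24690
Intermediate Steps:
M = 219972017/12117 (M = 1/(-12117) + 18154 = -1/12117 + 18154 = 219972017/12117 ≈ 18154.)
(13791 - 25028)/(27359 + M) = (13791 - 25028)/(27359 + 219972017/12117) = -11237/551481020/12117 = -11237*12117/551481020 = -8009337/32440060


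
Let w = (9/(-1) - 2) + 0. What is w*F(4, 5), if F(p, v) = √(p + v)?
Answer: -33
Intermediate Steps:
w = -11 (w = (9*(-1) - 2) + 0 = (-9 - 2) + 0 = -11 + 0 = -11)
w*F(4, 5) = -11*√(4 + 5) = -11*√9 = -11*3 = -33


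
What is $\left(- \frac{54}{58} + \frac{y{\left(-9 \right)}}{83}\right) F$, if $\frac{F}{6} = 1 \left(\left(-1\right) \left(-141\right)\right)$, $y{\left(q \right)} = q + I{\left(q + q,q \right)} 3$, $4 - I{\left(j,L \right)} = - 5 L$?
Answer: $- \frac{5134374}{2407} \approx -2133.1$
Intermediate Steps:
$I{\left(j,L \right)} = 4 + 5 L$ ($I{\left(j,L \right)} = 4 - - 5 L = 4 + 5 L$)
$y{\left(q \right)} = 12 + 16 q$ ($y{\left(q \right)} = q + \left(4 + 5 q\right) 3 = q + \left(12 + 15 q\right) = 12 + 16 q$)
$F = 846$ ($F = 6 \cdot 1 \left(\left(-1\right) \left(-141\right)\right) = 6 \cdot 1 \cdot 141 = 6 \cdot 141 = 846$)
$\left(- \frac{54}{58} + \frac{y{\left(-9 \right)}}{83}\right) F = \left(- \frac{54}{58} + \frac{12 + 16 \left(-9\right)}{83}\right) 846 = \left(\left(-54\right) \frac{1}{58} + \left(12 - 144\right) \frac{1}{83}\right) 846 = \left(- \frac{27}{29} - \frac{132}{83}\right) 846 = \left(- \frac{6069}{2407}\right) 846 = - \frac{5134374}{2407}$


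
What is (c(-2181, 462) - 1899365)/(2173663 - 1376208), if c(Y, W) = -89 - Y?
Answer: -1897273/797455 ≈ -2.3792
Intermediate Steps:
(c(-2181, 462) - 1899365)/(2173663 - 1376208) = ((-89 - 1*(-2181)) - 1899365)/(2173663 - 1376208) = ((-89 + 2181) - 1899365)/797455 = (2092 - 1899365)*(1/797455) = -1897273*1/797455 = -1897273/797455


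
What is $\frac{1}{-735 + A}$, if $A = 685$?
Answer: $- \frac{1}{50} \approx -0.02$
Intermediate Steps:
$\frac{1}{-735 + A} = \frac{1}{-735 + 685} = \frac{1}{-50} = - \frac{1}{50}$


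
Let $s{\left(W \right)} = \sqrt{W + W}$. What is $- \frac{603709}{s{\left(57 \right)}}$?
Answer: $- \frac{603709 \sqrt{114}}{114} \approx -56543.0$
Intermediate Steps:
$s{\left(W \right)} = \sqrt{2} \sqrt{W}$ ($s{\left(W \right)} = \sqrt{2 W} = \sqrt{2} \sqrt{W}$)
$- \frac{603709}{s{\left(57 \right)}} = - \frac{603709}{\sqrt{2} \sqrt{57}} = - \frac{603709}{\sqrt{114}} = - 603709 \frac{\sqrt{114}}{114} = - \frac{603709 \sqrt{114}}{114}$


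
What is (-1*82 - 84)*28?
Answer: -4648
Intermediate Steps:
(-1*82 - 84)*28 = (-82 - 84)*28 = -166*28 = -4648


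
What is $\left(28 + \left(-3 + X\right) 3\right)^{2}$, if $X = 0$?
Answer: $361$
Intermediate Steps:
$\left(28 + \left(-3 + X\right) 3\right)^{2} = \left(28 + \left(-3 + 0\right) 3\right)^{2} = \left(28 - 9\right)^{2} = 19^{2} = 361$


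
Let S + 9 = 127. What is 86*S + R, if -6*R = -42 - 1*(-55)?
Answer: 60875/6 ≈ 10146.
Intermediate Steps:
S = 118 (S = -9 + 127 = 118)
R = -13/6 (R = -(-42 - 1*(-55))/6 = -(-42 + 55)/6 = -⅙*13 = -13/6 ≈ -2.1667)
86*S + R = 86*118 - 13/6 = 10148 - 13/6 = 60875/6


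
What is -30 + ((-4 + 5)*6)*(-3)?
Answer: -48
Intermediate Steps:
-30 + ((-4 + 5)*6)*(-3) = -30 + (1*6)*(-3) = -30 + 6*(-3) = -30 - 18 = -48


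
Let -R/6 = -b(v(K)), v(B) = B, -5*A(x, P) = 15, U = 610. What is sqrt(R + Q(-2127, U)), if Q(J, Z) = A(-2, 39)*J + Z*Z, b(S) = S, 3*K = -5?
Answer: sqrt(378471) ≈ 615.20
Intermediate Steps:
K = -5/3 (K = (1/3)*(-5) = -5/3 ≈ -1.6667)
A(x, P) = -3 (A(x, P) = -1/5*15 = -3)
R = -10 (R = -(-6)*(-5)/3 = -6*5/3 = -10)
Q(J, Z) = Z**2 - 3*J (Q(J, Z) = -3*J + Z*Z = -3*J + Z**2 = Z**2 - 3*J)
sqrt(R + Q(-2127, U)) = sqrt(-10 + (610**2 - 3*(-2127))) = sqrt(-10 + (372100 + 6381)) = sqrt(-10 + 378481) = sqrt(378471)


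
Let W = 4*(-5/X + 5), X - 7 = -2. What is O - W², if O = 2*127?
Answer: -2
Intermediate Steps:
X = 5 (X = 7 - 2 = 5)
O = 254
W = 16 (W = 4*(-5/5 + 5) = 4*(-5*⅕ + 5) = 4*(-1 + 5) = 4*4 = 16)
O - W² = 254 - 1*16² = 254 - 1*256 = 254 - 256 = -2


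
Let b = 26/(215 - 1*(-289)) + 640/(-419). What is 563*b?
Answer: -87733979/105588 ≈ -830.91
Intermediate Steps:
b = -155833/105588 (b = 26/(215 + 289) + 640*(-1/419) = 26/504 - 640/419 = 26*(1/504) - 640/419 = 13/252 - 640/419 = -155833/105588 ≈ -1.4759)
563*b = 563*(-155833/105588) = -87733979/105588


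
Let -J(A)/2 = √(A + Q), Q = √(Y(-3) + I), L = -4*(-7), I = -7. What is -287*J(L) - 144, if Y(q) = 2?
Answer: -144 + 574*√(28 + I*√5) ≈ 2895.7 + 121.18*I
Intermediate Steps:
L = 28
Q = I*√5 (Q = √(2 - 7) = √(-5) = I*√5 ≈ 2.2361*I)
J(A) = -2*√(A + I*√5)
-287*J(L) - 144 = -(-574)*√(28 + I*√5) - 144 = 574*√(28 + I*√5) - 144 = -144 + 574*√(28 + I*√5)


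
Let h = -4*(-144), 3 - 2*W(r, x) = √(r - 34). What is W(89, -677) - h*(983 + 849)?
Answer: -2110461/2 - √55/2 ≈ -1.0552e+6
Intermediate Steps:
W(r, x) = 3/2 - √(-34 + r)/2 (W(r, x) = 3/2 - √(r - 34)/2 = 3/2 - √(-34 + r)/2)
h = 576
W(89, -677) - h*(983 + 849) = (3/2 - √(-34 + 89)/2) - 576*(983 + 849) = (3/2 - √55/2) - 576*1832 = (3/2 - √55/2) - 1*1055232 = (3/2 - √55/2) - 1055232 = -2110461/2 - √55/2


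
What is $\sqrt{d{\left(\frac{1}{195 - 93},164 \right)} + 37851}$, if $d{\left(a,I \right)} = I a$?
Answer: $\frac{\sqrt{98454633}}{51} \approx 194.56$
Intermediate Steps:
$\sqrt{d{\left(\frac{1}{195 - 93},164 \right)} + 37851} = \sqrt{\frac{164}{195 - 93} + 37851} = \sqrt{\frac{164}{102} + 37851} = \sqrt{164 \cdot \frac{1}{102} + 37851} = \sqrt{\frac{82}{51} + 37851} = \sqrt{\frac{1930483}{51}} = \frac{\sqrt{98454633}}{51}$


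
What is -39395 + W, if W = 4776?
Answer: -34619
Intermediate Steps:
-39395 + W = -39395 + 4776 = -34619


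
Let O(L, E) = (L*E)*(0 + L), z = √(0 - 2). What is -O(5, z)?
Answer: -25*I*√2 ≈ -35.355*I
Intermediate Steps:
z = I*√2 (z = √(-2) = I*√2 ≈ 1.4142*I)
O(L, E) = E*L² (O(L, E) = (E*L)*L = E*L²)
-O(5, z) = -I*√2*5² = -I*√2*25 = -25*I*√2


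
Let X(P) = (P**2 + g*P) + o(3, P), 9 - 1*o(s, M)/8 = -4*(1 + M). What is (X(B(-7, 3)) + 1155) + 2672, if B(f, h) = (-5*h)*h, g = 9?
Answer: 4111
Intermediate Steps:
o(s, M) = 104 + 32*M (o(s, M) = 72 - (-32)*(1 + M) = 72 - 8*(-4 - 4*M) = 72 + (32 + 32*M) = 104 + 32*M)
B(f, h) = -5*h**2
X(P) = 104 + P**2 + 41*P (X(P) = (P**2 + 9*P) + (104 + 32*P) = 104 + P**2 + 41*P)
(X(B(-7, 3)) + 1155) + 2672 = ((104 + (-5*3**2)**2 + 41*(-5*3**2)) + 1155) + 2672 = ((104 + (-5*9)**2 + 41*(-5*9)) + 1155) + 2672 = ((104 + (-45)**2 + 41*(-45)) + 1155) + 2672 = ((104 + 2025 - 1845) + 1155) + 2672 = (284 + 1155) + 2672 = 1439 + 2672 = 4111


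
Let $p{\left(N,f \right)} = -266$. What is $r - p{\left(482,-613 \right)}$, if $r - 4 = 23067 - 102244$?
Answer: $-78907$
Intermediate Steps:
$r = -79173$ ($r = 4 + \left(23067 - 102244\right) = 4 - 79177 = -79173$)
$r - p{\left(482,-613 \right)} = -79173 - -266 = -79173 + 266 = -78907$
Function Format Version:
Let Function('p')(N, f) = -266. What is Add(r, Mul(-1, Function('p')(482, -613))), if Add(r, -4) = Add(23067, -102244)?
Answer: -78907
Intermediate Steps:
r = -79173 (r = Add(4, Add(23067, -102244)) = Add(4, -79177) = -79173)
Add(r, Mul(-1, Function('p')(482, -613))) = Add(-79173, Mul(-1, -266)) = Add(-79173, 266) = -78907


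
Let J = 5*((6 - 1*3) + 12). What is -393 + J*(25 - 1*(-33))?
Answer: 3957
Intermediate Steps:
J = 75 (J = 5*((6 - 3) + 12) = 5*(3 + 12) = 5*15 = 75)
-393 + J*(25 - 1*(-33)) = -393 + 75*(25 - 1*(-33)) = -393 + 75*(25 + 33) = -393 + 75*58 = -393 + 4350 = 3957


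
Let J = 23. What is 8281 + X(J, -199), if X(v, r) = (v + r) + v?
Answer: 8128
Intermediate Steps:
X(v, r) = r + 2*v (X(v, r) = (r + v) + v = r + 2*v)
8281 + X(J, -199) = 8281 + (-199 + 2*23) = 8281 + (-199 + 46) = 8281 - 153 = 8128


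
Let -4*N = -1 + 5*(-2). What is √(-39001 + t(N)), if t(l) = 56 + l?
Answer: I*√155769/2 ≈ 197.34*I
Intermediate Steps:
N = 11/4 (N = -(-1 + 5*(-2))/4 = -(-1 - 10)/4 = -¼*(-11) = 11/4 ≈ 2.7500)
√(-39001 + t(N)) = √(-39001 + (56 + 11/4)) = √(-39001 + 235/4) = √(-155769/4) = I*√155769/2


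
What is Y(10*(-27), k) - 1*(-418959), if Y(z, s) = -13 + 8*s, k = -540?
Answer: 414626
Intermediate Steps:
Y(10*(-27), k) - 1*(-418959) = (-13 + 8*(-540)) - 1*(-418959) = (-13 - 4320) + 418959 = -4333 + 418959 = 414626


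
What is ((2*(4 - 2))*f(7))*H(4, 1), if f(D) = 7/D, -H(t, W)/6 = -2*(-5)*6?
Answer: -1440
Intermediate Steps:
H(t, W) = -360 (H(t, W) = -6*(-2*(-5))*6 = -60*6 = -6*60 = -360)
((2*(4 - 2))*f(7))*H(4, 1) = ((2*(4 - 2))*(7/7))*(-360) = ((2*2)*(7*(⅐)))*(-360) = (4*1)*(-360) = 4*(-360) = -1440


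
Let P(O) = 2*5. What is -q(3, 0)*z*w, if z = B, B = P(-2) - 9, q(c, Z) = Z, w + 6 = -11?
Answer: 0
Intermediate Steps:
w = -17 (w = -6 - 11 = -17)
P(O) = 10
B = 1 (B = 10 - 9 = 1)
z = 1
-q(3, 0)*z*w = -0*1*(-17) = -0*(-17) = -1*0 = 0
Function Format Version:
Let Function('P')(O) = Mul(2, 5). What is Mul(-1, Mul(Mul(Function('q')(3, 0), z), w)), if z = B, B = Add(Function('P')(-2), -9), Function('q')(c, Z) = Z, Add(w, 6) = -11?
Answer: 0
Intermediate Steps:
w = -17 (w = Add(-6, -11) = -17)
Function('P')(O) = 10
B = 1 (B = Add(10, -9) = 1)
z = 1
Mul(-1, Mul(Mul(Function('q')(3, 0), z), w)) = Mul(-1, Mul(Mul(0, 1), -17)) = Mul(-1, Mul(0, -17)) = Mul(-1, 0) = 0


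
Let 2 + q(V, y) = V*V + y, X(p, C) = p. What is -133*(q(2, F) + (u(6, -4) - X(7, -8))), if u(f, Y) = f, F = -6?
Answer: 665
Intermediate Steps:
q(V, y) = -2 + y + V² (q(V, y) = -2 + (V*V + y) = -2 + (V² + y) = -2 + (y + V²) = -2 + y + V²)
-133*(q(2, F) + (u(6, -4) - X(7, -8))) = -133*((-2 - 6 + 2²) + (6 - 1*7)) = -133*((-2 - 6 + 4) + (6 - 7)) = -133*(-4 - 1) = -133*(-5) = 665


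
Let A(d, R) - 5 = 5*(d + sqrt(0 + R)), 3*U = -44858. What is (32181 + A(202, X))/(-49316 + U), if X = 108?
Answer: -49794/96403 - 45*sqrt(3)/96403 ≈ -0.51733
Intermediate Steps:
U = -44858/3 (U = (1/3)*(-44858) = -44858/3 ≈ -14953.)
A(d, R) = 5 + 5*d + 5*sqrt(R) (A(d, R) = 5 + 5*(d + sqrt(0 + R)) = 5 + 5*(d + sqrt(R)) = 5 + (5*d + 5*sqrt(R)) = 5 + 5*d + 5*sqrt(R))
(32181 + A(202, X))/(-49316 + U) = (32181 + (5 + 5*202 + 5*sqrt(108)))/(-49316 - 44858/3) = (32181 + (5 + 1010 + 5*(6*sqrt(3))))/(-192806/3) = (32181 + (5 + 1010 + 30*sqrt(3)))*(-3/192806) = (32181 + (1015 + 30*sqrt(3)))*(-3/192806) = (33196 + 30*sqrt(3))*(-3/192806) = -49794/96403 - 45*sqrt(3)/96403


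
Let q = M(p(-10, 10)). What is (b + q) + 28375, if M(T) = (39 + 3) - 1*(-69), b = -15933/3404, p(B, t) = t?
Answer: 96950411/3404 ≈ 28481.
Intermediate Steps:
b = -15933/3404 (b = -15933*1/3404 = -15933/3404 ≈ -4.6807)
M(T) = 111 (M(T) = 42 + 69 = 111)
q = 111
(b + q) + 28375 = (-15933/3404 + 111) + 28375 = 361911/3404 + 28375 = 96950411/3404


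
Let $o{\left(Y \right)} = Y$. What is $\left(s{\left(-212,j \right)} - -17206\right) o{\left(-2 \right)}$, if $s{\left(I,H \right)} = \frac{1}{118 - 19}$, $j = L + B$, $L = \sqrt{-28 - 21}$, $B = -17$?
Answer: $- \frac{3406790}{99} \approx -34412.0$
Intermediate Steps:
$L = 7 i$ ($L = \sqrt{-49} = 7 i \approx 7.0 i$)
$j = -17 + 7 i$ ($j = 7 i - 17 = -17 + 7 i \approx -17.0 + 7.0 i$)
$s{\left(I,H \right)} = \frac{1}{99}$
$\left(s{\left(-212,j \right)} - -17206\right) o{\left(-2 \right)} = \left(\frac{1}{99} - -17206\right) \left(-2\right) = \left(\frac{1}{99} + 17206\right) \left(-2\right) = \frac{1703395}{99} \left(-2\right) = - \frac{3406790}{99}$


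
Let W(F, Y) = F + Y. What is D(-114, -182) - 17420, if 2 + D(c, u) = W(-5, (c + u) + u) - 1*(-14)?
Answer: -17891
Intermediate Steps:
D(c, u) = 7 + c + 2*u (D(c, u) = -2 + ((-5 + ((c + u) + u)) - 1*(-14)) = -2 + ((-5 + (c + 2*u)) + 14) = -2 + ((-5 + c + 2*u) + 14) = -2 + (9 + c + 2*u) = 7 + c + 2*u)
D(-114, -182) - 17420 = (7 - 114 + 2*(-182)) - 17420 = (7 - 114 - 364) - 17420 = -471 - 17420 = -17891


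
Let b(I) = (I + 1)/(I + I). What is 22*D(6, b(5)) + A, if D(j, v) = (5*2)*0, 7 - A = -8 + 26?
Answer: -11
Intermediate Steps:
b(I) = (1 + I)/(2*I) (b(I) = (1 + I)/((2*I)) = (1 + I)*(1/(2*I)) = (1 + I)/(2*I))
A = -11 (A = 7 - (-8 + 26) = 7 - 1*18 = 7 - 18 = -11)
D(j, v) = 0 (D(j, v) = 10*0 = 0)
22*D(6, b(5)) + A = 22*0 - 11 = 0 - 11 = -11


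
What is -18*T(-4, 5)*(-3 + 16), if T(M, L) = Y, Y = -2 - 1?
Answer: 702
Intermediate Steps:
Y = -3
T(M, L) = -3
-18*T(-4, 5)*(-3 + 16) = -(-54)*(-3 + 16) = -(-54)*13 = -18*(-39) = 702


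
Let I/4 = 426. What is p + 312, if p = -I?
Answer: -1392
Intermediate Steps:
I = 1704 (I = 4*426 = 1704)
p = -1704 (p = -1*1704 = -1704)
p + 312 = -1704 + 312 = -1392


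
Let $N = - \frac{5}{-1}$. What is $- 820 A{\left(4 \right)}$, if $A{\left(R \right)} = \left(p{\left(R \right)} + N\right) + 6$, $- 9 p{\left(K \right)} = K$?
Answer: $- \frac{77900}{9} \approx -8655.6$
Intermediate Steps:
$p{\left(K \right)} = - \frac{K}{9}$
$N = 5$ ($N = \left(-5\right) \left(-1\right) = 5$)
$A{\left(R \right)} = 11 - \frac{R}{9}$ ($A{\left(R \right)} = \left(- \frac{R}{9} + 5\right) + 6 = \left(5 - \frac{R}{9}\right) + 6 = 11 - \frac{R}{9}$)
$- 820 A{\left(4 \right)} = - 820 \left(11 - \frac{4}{9}\right) = \left(-820\right) \frac{95}{9} = - \frac{77900}{9}$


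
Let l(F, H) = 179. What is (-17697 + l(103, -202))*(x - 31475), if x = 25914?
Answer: 97417598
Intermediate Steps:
(-17697 + l(103, -202))*(x - 31475) = (-17697 + 179)*(25914 - 31475) = -17518*(-5561) = 97417598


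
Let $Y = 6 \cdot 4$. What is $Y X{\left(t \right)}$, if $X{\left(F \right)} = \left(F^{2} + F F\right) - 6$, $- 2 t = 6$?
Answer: $288$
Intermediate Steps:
$t = -3$ ($t = \left(- \frac{1}{2}\right) 6 = -3$)
$X{\left(F \right)} = -6 + 2 F^{2}$ ($X{\left(F \right)} = \left(F^{2} + F^{2}\right) - 6 = 2 F^{2} - 6 = -6 + 2 F^{2}$)
$Y = 24$
$Y X{\left(t \right)} = 24 \left(-6 + 2 \left(-3\right)^{2}\right) = 24 \left(-6 + 2 \cdot 9\right) = 24 \left(-6 + 18\right) = 24 \cdot 12 = 288$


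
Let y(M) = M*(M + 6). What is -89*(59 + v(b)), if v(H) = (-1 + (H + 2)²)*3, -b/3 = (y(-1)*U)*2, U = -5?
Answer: -5853352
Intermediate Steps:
y(M) = M*(6 + M)
b = -150 (b = -3*-(6 - 1)*(-5)*2 = -3*-1*5*(-5)*2 = -3*(-5*(-5))*2 = -75*2 = -3*50 = -150)
v(H) = -3 + 3*(2 + H)² (v(H) = (-1 + (2 + H)²)*3 = -3 + 3*(2 + H)²)
-89*(59 + v(b)) = -89*(59 + (-3 + 3*(2 - 150)²)) = -89*(59 + (-3 + 3*(-148)²)) = -89*(59 + (-3 + 3*21904)) = -89*(59 + (-3 + 65712)) = -89*(59 + 65709) = -89*65768 = -5853352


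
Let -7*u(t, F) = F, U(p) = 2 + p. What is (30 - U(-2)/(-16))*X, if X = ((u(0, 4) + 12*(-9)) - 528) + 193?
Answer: -93150/7 ≈ -13307.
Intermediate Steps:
u(t, F) = -F/7
X = -3105/7 (X = ((-⅐*4 + 12*(-9)) - 528) + 193 = ((-4/7 - 108) - 528) + 193 = (-760/7 - 528) + 193 = -4456/7 + 193 = -3105/7 ≈ -443.57)
(30 - U(-2)/(-16))*X = (30 - (2 - 2)/(-16))*(-3105/7) = (30 - 0*(-1)/16)*(-3105/7) = (30 - 1*0)*(-3105/7) = (30 + 0)*(-3105/7) = 30*(-3105/7) = -93150/7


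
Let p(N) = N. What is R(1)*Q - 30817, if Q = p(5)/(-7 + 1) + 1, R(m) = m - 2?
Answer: -184903/6 ≈ -30817.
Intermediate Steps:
R(m) = -2 + m
Q = 1/6 (Q = 5/(-7 + 1) + 1 = 5/(-6) + 1 = 5*(-1/6) + 1 = -5/6 + 1 = 1/6 ≈ 0.16667)
R(1)*Q - 30817 = (-2 + 1)*(1/6) - 30817 = -1*1/6 - 30817 = -1/6 - 30817 = -184903/6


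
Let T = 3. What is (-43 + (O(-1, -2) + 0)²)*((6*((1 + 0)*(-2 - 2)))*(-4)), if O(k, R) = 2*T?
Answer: -672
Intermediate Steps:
O(k, R) = 6 (O(k, R) = 2*3 = 6)
(-43 + (O(-1, -2) + 0)²)*((6*((1 + 0)*(-2 - 2)))*(-4)) = (-43 + (6 + 0)²)*((6*((1 + 0)*(-2 - 2)))*(-4)) = (-43 + 6²)*((6*(1*(-4)))*(-4)) = (-43 + 36)*((6*(-4))*(-4)) = -(-168)*(-4) = -7*96 = -672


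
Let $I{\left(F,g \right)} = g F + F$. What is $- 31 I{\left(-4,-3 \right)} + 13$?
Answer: $-235$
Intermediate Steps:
$I{\left(F,g \right)} = F + F g$ ($I{\left(F,g \right)} = F g + F = F + F g$)
$- 31 I{\left(-4,-3 \right)} + 13 = - 31 \left(- 4 \left(1 - 3\right)\right) + 13 = - 31 \left(\left(-4\right) \left(-2\right)\right) + 13 = \left(-31\right) 8 + 13 = -248 + 13 = -235$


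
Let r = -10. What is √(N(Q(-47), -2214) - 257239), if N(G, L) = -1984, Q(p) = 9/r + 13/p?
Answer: I*√259223 ≈ 509.14*I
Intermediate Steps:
Q(p) = -9/10 + 13/p (Q(p) = 9/(-10) + 13/p = 9*(-⅒) + 13/p = -9/10 + 13/p)
√(N(Q(-47), -2214) - 257239) = √(-1984 - 257239) = √(-259223) = I*√259223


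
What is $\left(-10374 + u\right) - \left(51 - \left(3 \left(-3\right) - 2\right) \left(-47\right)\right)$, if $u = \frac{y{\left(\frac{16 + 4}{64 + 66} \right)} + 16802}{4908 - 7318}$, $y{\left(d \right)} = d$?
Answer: $- \frac{155318034}{15665} \approx -9915.0$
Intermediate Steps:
$u = - \frac{109214}{15665}$ ($u = \frac{\frac{16 + 4}{64 + 66} + 16802}{4908 - 7318} = \frac{\frac{20}{130} + 16802}{-2410} = \left(20 \cdot \frac{1}{130} + 16802\right) \left(- \frac{1}{2410}\right) = \left(\frac{2}{13} + 16802\right) \left(- \frac{1}{2410}\right) = \frac{218428}{13} \left(- \frac{1}{2410}\right) = - \frac{109214}{15665} \approx -6.9718$)
$\left(-10374 + u\right) - \left(51 - \left(3 \left(-3\right) - 2\right) \left(-47\right)\right) = \left(-10374 - \frac{109214}{15665}\right) - \left(51 - \left(3 \left(-3\right) - 2\right) \left(-47\right)\right) = - \frac{162617924}{15665} - \left(51 - \left(-9 - 2\right) \left(-47\right)\right) = - \frac{162617924}{15665} - -466 = - \frac{162617924}{15665} + \left(-51 + 517\right) = - \frac{162617924}{15665} + 466 = - \frac{155318034}{15665}$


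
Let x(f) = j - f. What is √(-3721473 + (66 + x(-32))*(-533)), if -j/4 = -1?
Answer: I*√3775839 ≈ 1943.2*I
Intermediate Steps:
j = 4 (j = -4*(-1) = 4)
x(f) = 4 - f
√(-3721473 + (66 + x(-32))*(-533)) = √(-3721473 + (66 + (4 - 1*(-32)))*(-533)) = √(-3721473 + (66 + (4 + 32))*(-533)) = √(-3721473 + (66 + 36)*(-533)) = √(-3721473 + 102*(-533)) = √(-3721473 - 54366) = √(-3775839) = I*√3775839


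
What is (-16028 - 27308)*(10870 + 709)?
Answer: -501787544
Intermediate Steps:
(-16028 - 27308)*(10870 + 709) = -43336*11579 = -501787544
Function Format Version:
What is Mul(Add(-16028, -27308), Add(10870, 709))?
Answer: -501787544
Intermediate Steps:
Mul(Add(-16028, -27308), Add(10870, 709)) = Mul(-43336, 11579) = -501787544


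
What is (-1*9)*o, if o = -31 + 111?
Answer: -720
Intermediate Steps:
o = 80
(-1*9)*o = -1*9*80 = -9*80 = -720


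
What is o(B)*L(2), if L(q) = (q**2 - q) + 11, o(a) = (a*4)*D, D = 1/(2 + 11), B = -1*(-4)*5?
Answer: 80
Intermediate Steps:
B = 20 (B = 4*5 = 20)
D = 1/13 ≈ 0.076923
o(a) = 4*a/13 (o(a) = (a*4)*(1/13) = (4*a)*(1/13) = 4*a/13)
L(q) = 11 + q**2 - q
o(B)*L(2) = ((4/13)*20)*(11 + 2**2 - 1*2) = 80*(11 + 4 - 2)/13 = (80/13)*13 = 80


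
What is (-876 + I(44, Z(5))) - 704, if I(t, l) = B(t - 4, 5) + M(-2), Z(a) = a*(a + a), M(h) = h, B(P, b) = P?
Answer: -1542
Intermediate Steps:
Z(a) = 2*a**2 (Z(a) = a*(2*a) = 2*a**2)
I(t, l) = -6 + t (I(t, l) = (t - 4) - 2 = (-4 + t) - 2 = -6 + t)
(-876 + I(44, Z(5))) - 704 = (-876 + (-6 + 44)) - 704 = (-876 + 38) - 704 = -838 - 704 = -1542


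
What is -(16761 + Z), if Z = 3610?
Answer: -20371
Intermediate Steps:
-(16761 + Z) = -(16761 + 3610) = -1*20371 = -20371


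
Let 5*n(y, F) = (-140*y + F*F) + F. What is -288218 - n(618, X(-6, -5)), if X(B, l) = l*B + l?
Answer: -271044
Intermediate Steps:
X(B, l) = l + B*l (X(B, l) = B*l + l = l + B*l)
n(y, F) = -28*y + F/5 + F**2/5 (n(y, F) = ((-140*y + F*F) + F)/5 = ((-140*y + F**2) + F)/5 = ((F**2 - 140*y) + F)/5 = (F + F**2 - 140*y)/5 = -28*y + F/5 + F**2/5)
-288218 - n(618, X(-6, -5)) = -288218 - (-28*618 + (-5*(1 - 6))/5 + (-5*(1 - 6))**2/5) = -288218 - (-17304 + (-5*(-5))/5 + (-5*(-5))**2/5) = -288218 - (-17304 + (1/5)*25 + (1/5)*25**2) = -288218 - (-17304 + 5 + (1/5)*625) = -288218 - (-17304 + 5 + 125) = -288218 - 1*(-17174) = -288218 + 17174 = -271044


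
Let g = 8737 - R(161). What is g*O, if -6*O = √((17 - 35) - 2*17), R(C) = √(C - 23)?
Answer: I*√13*(-8737 + √138)/3 ≈ -10486.0*I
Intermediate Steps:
R(C) = √(-23 + C)
g = 8737 - √138 (g = 8737 - √(-23 + 161) = 8737 - √138 ≈ 8725.3)
O = -I*√13/3 (O = -√((17 - 35) - 2*17)/6 = -√(-18 - 34)/6 = -I*√13/3 ≈ -1.2019*I)
g*O = (8737 - √138)*(-I*√13/3) = -I*√13*(8737 - √138)/3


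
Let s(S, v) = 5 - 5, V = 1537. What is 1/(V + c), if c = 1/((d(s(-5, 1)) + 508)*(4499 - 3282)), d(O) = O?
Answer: 618236/950228733 ≈ 0.00065062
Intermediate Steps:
s(S, v) = 0
c = 1/618236 (c = 1/((0 + 508)*(4499 - 3282)) = 1/(508*1217) = 1/618236 ≈ 1.6175e-6)
1/(V + c) = 1/(1537 + 1/618236) = 1/(950228733/618236) = 618236/950228733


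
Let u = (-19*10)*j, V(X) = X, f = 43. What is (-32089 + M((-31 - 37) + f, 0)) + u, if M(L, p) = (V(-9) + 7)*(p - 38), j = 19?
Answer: -35623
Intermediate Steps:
M(L, p) = 76 - 2*p (M(L, p) = (-9 + 7)*(p - 38) = -2*(-38 + p) = 76 - 2*p)
u = -3610 (u = -19*10*19 = -190*19 = -3610)
(-32089 + M((-31 - 37) + f, 0)) + u = (-32089 + (76 - 2*0)) - 3610 = (-32089 + (76 + 0)) - 3610 = (-32089 + 76) - 3610 = -32013 - 3610 = -35623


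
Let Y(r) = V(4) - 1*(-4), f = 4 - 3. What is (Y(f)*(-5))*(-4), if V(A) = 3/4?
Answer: 95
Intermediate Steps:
V(A) = ¾ (V(A) = 3*(¼) = ¾)
f = 1
Y(r) = 19/4 (Y(r) = ¾ - 1*(-4) = ¾ + 4 = 19/4)
(Y(f)*(-5))*(-4) = ((19/4)*(-5))*(-4) = -95/4*(-4) = 95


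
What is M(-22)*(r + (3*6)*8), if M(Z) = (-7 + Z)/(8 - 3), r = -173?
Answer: 841/5 ≈ 168.20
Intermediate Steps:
M(Z) = -7/5 + Z/5 (M(Z) = (-7 + Z)/5 = (-7 + Z)*(⅕) = -7/5 + Z/5)
M(-22)*(r + (3*6)*8) = (-7/5 + (⅕)*(-22))*(-173 + (3*6)*8) = (-7/5 - 22/5)*(-173 + 18*8) = -29*(-173 + 144)/5 = -29/5*(-29) = 841/5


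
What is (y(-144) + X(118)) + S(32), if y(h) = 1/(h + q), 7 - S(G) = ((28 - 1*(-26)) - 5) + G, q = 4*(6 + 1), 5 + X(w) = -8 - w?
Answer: -23781/116 ≈ -205.01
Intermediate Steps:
X(w) = -13 - w (X(w) = -5 + (-8 - w) = -13 - w)
q = 28 (q = 4*7 = 28)
S(G) = -42 - G (S(G) = 7 - (((28 - 1*(-26)) - 5) + G) = 7 - (((28 + 26) - 5) + G) = 7 - ((54 - 5) + G) = 7 - (49 + G) = 7 + (-49 - G) = -42 - G)
y(h) = 1/(28 + h) (y(h) = 1/(h + 28) = 1/(28 + h))
(y(-144) + X(118)) + S(32) = (1/(28 - 144) + (-13 - 1*118)) + (-42 - 1*32) = (1/(-116) + (-13 - 118)) + (-42 - 32) = (-1/116 - 131) - 74 = -15197/116 - 74 = -23781/116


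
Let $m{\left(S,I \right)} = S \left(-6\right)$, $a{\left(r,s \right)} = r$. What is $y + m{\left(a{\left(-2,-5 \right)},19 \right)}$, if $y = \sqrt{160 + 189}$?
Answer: $12 + \sqrt{349} \approx 30.682$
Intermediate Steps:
$y = \sqrt{349} \approx 18.682$
$m{\left(S,I \right)} = - 6 S$
$y + m{\left(a{\left(-2,-5 \right)},19 \right)} = \sqrt{349} - -12 = \sqrt{349} + 12 = 12 + \sqrt{349}$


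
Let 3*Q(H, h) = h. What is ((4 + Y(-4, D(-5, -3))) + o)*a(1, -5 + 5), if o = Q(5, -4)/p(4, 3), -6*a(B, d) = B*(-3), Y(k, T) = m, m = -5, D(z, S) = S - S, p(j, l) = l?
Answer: -13/18 ≈ -0.72222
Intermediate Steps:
Q(H, h) = h/3
D(z, S) = 0
Y(k, T) = -5
a(B, d) = B/2 (a(B, d) = -B*(-3)/6 = -(-1)*B/2 = B/2)
o = -4/9 (o = ((⅓)*(-4))/3 = -4/3*⅓ = -4/9 ≈ -0.44444)
((4 + Y(-4, D(-5, -3))) + o)*a(1, -5 + 5) = ((4 - 5) - 4/9)*((½)*1) = (-1 - 4/9)*(½) = -13/9*½ = -13/18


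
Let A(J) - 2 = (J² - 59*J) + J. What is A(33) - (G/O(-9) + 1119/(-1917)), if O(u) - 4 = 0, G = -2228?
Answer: -169601/639 ≈ -265.42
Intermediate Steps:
O(u) = 4 (O(u) = 4 + 0 = 4)
A(J) = 2 + J² - 58*J (A(J) = 2 + ((J² - 59*J) + J) = 2 + (J² - 58*J) = 2 + J² - 58*J)
A(33) - (G/O(-9) + 1119/(-1917)) = (2 + 33² - 58*33) - (-2228/4 + 1119/(-1917)) = (2 + 1089 - 1914) - (-2228*¼ + 1119*(-1/1917)) = -823 - (-557 - 373/639) = -823 - 1*(-356296/639) = -823 + 356296/639 = -169601/639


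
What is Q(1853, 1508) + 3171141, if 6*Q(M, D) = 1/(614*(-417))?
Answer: 4871595596147/1536228 ≈ 3.1711e+6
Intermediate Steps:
Q(M, D) = -1/1536228 (Q(M, D) = (1/(614*(-417)))/6 = ((1/614)*(-1/417))/6 = (1/6)*(-1/256038) = -1/1536228)
Q(1853, 1508) + 3171141 = -1/1536228 + 3171141 = 4871595596147/1536228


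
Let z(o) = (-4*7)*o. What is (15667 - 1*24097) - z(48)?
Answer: -7086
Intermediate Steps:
z(o) = -28*o
(15667 - 1*24097) - z(48) = (15667 - 1*24097) - (-28)*48 = (15667 - 24097) - 1*(-1344) = -8430 + 1344 = -7086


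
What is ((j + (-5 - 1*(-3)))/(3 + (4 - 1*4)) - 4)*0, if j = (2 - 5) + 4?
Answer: 0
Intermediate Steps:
j = 1 (j = -3 + 4 = 1)
((j + (-5 - 1*(-3)))/(3 + (4 - 1*4)) - 4)*0 = ((1 + (-5 - 1*(-3)))/(3 + (4 - 1*4)) - 4)*0 = ((1 + (-5 + 3))/(3 + (4 - 4)) - 4)*0 = ((1 - 2)/(3 + 0) - 4)*0 = (-1/3 - 4)*0 = -13/3*0 = 0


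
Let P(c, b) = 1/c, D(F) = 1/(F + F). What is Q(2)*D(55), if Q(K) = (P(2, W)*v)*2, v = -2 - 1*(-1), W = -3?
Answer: -1/110 ≈ -0.0090909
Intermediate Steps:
D(F) = 1/(2*F)
v = -1 (v = -2 + 1 = -1)
Q(K) = -1 (Q(K) = (-1/2)*2 = ((½)*(-1))*2 = -½*2 = -1)
Q(2)*D(55) = -1/(2*55) = -1*1/110 = -1/110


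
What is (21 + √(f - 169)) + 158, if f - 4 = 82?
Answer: 179 + I*√83 ≈ 179.0 + 9.1104*I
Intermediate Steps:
f = 86 (f = 4 + 82 = 86)
(21 + √(f - 169)) + 158 = (21 + √(86 - 169)) + 158 = (21 + √(-83)) + 158 = (21 + I*√83) + 158 = 179 + I*√83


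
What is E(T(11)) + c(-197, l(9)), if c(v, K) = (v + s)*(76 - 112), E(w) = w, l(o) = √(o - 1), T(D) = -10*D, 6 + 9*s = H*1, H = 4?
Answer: 6990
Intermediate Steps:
s = -2/9 (s = -⅔ + (4*1)/9 = -⅔ + (⅑)*4 = -⅔ + 4/9 = -2/9 ≈ -0.22222)
l(o) = √(-1 + o)
c(v, K) = 8 - 36*v (c(v, K) = (v - 2/9)*(76 - 112) = (-2/9 + v)*(-36) = 8 - 36*v)
E(T(11)) + c(-197, l(9)) = -10*11 + (8 - 36*(-197)) = -110 + (8 + 7092) = -110 + 7100 = 6990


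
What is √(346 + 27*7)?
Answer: √535 ≈ 23.130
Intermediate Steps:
√(346 + 27*7) = √(346 + 189) = √535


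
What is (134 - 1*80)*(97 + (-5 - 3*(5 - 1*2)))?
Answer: 4482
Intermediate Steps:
(134 - 1*80)*(97 + (-5 - 3*(5 - 1*2))) = (134 - 80)*(97 + (-5 - 3*(5 - 2))) = 54*(97 + (-5 - 3*3)) = 54*(97 + (-5 - 9)) = 54*(97 - 14) = 54*83 = 4482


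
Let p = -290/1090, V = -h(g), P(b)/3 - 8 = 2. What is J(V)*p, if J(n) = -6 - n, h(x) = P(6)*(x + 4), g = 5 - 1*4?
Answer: -4176/109 ≈ -38.312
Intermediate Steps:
P(b) = 30 (P(b) = 24 + 3*2 = 24 + 6 = 30)
g = 1 (g = 5 - 4 = 1)
h(x) = 120 + 30*x (h(x) = 30*(x + 4) = 30*(4 + x) = 120 + 30*x)
V = -150 (V = -(120 + 30*1) = -(120 + 30) = -1*150 = -150)
p = -29/109 (p = -290*1/1090 = -29/109 ≈ -0.26606)
J(V)*p = (-6 - 1*(-150))*(-29/109) = (-6 + 150)*(-29/109) = 144*(-29/109) = -4176/109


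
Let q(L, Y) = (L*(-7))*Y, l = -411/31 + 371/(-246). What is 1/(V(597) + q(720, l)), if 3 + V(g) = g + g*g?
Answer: 1271/548340693 ≈ 2.3179e-6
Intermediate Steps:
l = -112607/7626 (l = -411*1/31 + 371*(-1/246) = -411/31 - 371/246 = -112607/7626 ≈ -14.766)
q(L, Y) = -7*L*Y (q(L, Y) = (-7*L)*Y = -7*L*Y)
V(g) = -3 + g + g**2 (V(g) = -3 + (g + g*g) = -3 + (g + g**2) = -3 + g + g**2)
1/(V(597) + q(720, l)) = 1/((-3 + 597 + 597**2) - 7*720*(-112607/7626)) = 1/((-3 + 597 + 356409) + 94589880/1271) = 1/(357003 + 94589880/1271) = 1/(548340693/1271) = 1271/548340693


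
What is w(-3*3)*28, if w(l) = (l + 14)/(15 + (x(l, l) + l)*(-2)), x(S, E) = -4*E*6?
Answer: -20/57 ≈ -0.35088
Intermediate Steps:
x(S, E) = -24*E
w(l) = (14 + l)/(15 + 46*l) (w(l) = (l + 14)/(15 + (-24*l + l)*(-2)) = (14 + l)/(15 - 23*l*(-2)) = (14 + l)/(15 + 46*l))
w(-3*3)*28 = ((14 - 3*3)/(15 + 46*(-3*3)))*28 = ((14 - 9)/(15 + 46*(-9)))*28 = (5/(15 - 414))*28 = (5/(-399))*28 = -1/399*5*28 = -5/399*28 = -20/57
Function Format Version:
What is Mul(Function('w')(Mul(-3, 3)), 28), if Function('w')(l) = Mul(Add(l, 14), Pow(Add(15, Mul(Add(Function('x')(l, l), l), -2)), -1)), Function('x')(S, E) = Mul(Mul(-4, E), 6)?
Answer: Rational(-20, 57) ≈ -0.35088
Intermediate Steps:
Function('x')(S, E) = Mul(-24, E)
Function('w')(l) = Mul(Pow(Add(15, Mul(46, l)), -1), Add(14, l)) (Function('w')(l) = Mul(Add(l, 14), Pow(Add(15, Mul(Add(Mul(-24, l), l), -2)), -1)) = Mul(Add(14, l), Pow(Add(15, Mul(Mul(-23, l), -2)), -1)) = Mul(Add(14, l), Pow(Add(15, Mul(46, l)), -1)) = Mul(Pow(Add(15, Mul(46, l)), -1), Add(14, l)))
Mul(Function('w')(Mul(-3, 3)), 28) = Mul(Mul(Pow(Add(15, Mul(46, Mul(-3, 3))), -1), Add(14, Mul(-3, 3))), 28) = Mul(Mul(Pow(Add(15, Mul(46, -9)), -1), Add(14, -9)), 28) = Mul(Mul(Pow(Add(15, -414), -1), 5), 28) = Mul(Mul(Pow(-399, -1), 5), 28) = Mul(Mul(Rational(-1, 399), 5), 28) = Mul(Rational(-5, 399), 28) = Rational(-20, 57)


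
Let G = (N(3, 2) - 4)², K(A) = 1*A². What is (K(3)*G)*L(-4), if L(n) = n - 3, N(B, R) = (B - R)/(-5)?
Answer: -27783/25 ≈ -1111.3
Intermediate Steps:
N(B, R) = -B/5 + R/5 (N(B, R) = (B - R)*(-⅕) = -B/5 + R/5)
K(A) = A²
G = 441/25 (G = ((-⅕*3 + (⅕)*2) - 4)² = ((-⅗ + ⅖) - 4)² = (-⅕ - 4)² = (-21/5)² = 441/25 ≈ 17.640)
L(n) = -3 + n
(K(3)*G)*L(-4) = (3²*(441/25))*(-3 - 4) = (9*(441/25))*(-7) = (3969/25)*(-7) = -27783/25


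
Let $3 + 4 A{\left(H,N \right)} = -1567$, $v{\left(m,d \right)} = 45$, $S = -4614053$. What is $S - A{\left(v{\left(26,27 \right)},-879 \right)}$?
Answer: $- \frac{9227321}{2} \approx -4.6137 \cdot 10^{6}$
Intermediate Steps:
$A{\left(H,N \right)} = - \frac{785}{2}$ ($A{\left(H,N \right)} = - \frac{3}{4} + \frac{1}{4} \left(-1567\right) = - \frac{3}{4} - \frac{1567}{4} = - \frac{785}{2}$)
$S - A{\left(v{\left(26,27 \right)},-879 \right)} = -4614053 - - \frac{785}{2} = -4614053 + \frac{785}{2} = - \frac{9227321}{2}$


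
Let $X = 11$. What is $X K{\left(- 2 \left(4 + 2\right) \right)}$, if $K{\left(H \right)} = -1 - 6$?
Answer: $-77$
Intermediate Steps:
$K{\left(H \right)} = -7$ ($K{\left(H \right)} = -1 - 6 = -7$)
$X K{\left(- 2 \left(4 + 2\right) \right)} = 11 \left(-7\right) = -77$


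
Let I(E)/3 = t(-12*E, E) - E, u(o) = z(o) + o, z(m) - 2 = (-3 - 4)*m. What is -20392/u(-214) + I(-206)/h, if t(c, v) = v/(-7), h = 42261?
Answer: -1004357700/63405587 ≈ -15.840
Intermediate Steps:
t(c, v) = -v/7 (t(c, v) = v*(-⅐) = -v/7)
z(m) = 2 - 7*m (z(m) = 2 + (-3 - 4)*m = 2 - 7*m)
u(o) = 2 - 6*o (u(o) = (2 - 7*o) + o = 2 - 6*o)
I(E) = -24*E/7 (I(E) = 3*(-E/7 - E) = 3*(-8*E/7) = -24*E/7)
-20392/u(-214) + I(-206)/h = -20392/(2 - 6*(-214)) - 24/7*(-206)/42261 = -20392/(2 + 1284) + (4944/7)*(1/42261) = -20392/1286 + 1648/98609 = -20392*1/1286 + 1648/98609 = -10196/643 + 1648/98609 = -1004357700/63405587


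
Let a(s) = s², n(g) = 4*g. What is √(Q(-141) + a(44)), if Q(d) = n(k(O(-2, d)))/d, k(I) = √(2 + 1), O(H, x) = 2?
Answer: 2*√(9622404 - 141*√3)/141 ≈ 43.999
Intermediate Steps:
k(I) = √3
Q(d) = 4*√3/d (Q(d) = (4*√3)/d = 4*√3/d)
√(Q(-141) + a(44)) = √(4*√3/(-141) + 44²) = √(4*√3*(-1/141) + 1936) = √(-4*√3/141 + 1936) = √(1936 - 4*√3/141)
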